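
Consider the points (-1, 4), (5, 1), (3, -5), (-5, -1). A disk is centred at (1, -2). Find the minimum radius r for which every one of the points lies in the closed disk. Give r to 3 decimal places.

6.325

The required radius is the distance from (1, -2) to the farthest point.
Squared distances: 40, 25, 13, 37.
Maximum is 40, attained at (-1, 4).
r = √40 ≈ 6.325.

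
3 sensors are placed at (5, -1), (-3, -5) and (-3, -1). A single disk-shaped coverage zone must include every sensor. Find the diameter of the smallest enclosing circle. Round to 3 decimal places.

8.944

Call the three points A, B, C in the order given.
Side lengths²: AB² = 80, AC² = 64, BC² = 16.
Since AB² = 80 ≥ 64 + 16 = 80, the angle opposite AB is not acute, so the smallest enclosing circle has AB as diameter.
Centre = midpoint of AB = (1, -3), r² = 80/4 = 20.
Diameter = 2r = 2√20 ≈ 8.944.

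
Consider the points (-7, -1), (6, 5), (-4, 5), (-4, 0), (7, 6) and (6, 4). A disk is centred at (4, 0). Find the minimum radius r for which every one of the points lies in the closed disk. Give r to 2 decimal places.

11.05

The required radius is the distance from (4, 0) to the farthest point.
Squared distances: 122, 29, 89, 64, 45, 20.
Maximum is 122, attained at (-7, -1).
r = √122 ≈ 11.05.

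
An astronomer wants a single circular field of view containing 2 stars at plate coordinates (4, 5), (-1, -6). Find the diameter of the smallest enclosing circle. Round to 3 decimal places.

The smallest circle enclosing two points has them as diameter endpoints.
Centre = midpoint = (1.5, -0.5); r² = |(4, 5)−(-1, -6)|²/4 = 146/4 = 36.5.
Diameter = 2r = 2√(36.5) ≈ 12.083.

12.083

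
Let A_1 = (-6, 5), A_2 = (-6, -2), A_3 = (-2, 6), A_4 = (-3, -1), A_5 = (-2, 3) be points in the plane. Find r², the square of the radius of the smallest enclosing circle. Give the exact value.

20

By Welzl's lemma the MEC is supported by two points (diametrically opposite) or three points (on a circumcircle).
The farthest pair is A_2–A_3 with squared distance 80. The circle on this segment as diameter has centre (-4, 2) and r² = 80/4 = 20.
Check A_1: distance² to centre = 13 ≤ 20, so it lies inside.
All remaining points lie in this disk, and no smaller disk contains both endpoints, so this is the minimum enclosing circle.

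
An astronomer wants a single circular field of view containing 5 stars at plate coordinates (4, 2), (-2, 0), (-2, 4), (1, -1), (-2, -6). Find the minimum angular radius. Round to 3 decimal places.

5.270

The minimum enclosing circle of a finite set is fixed by two of the points (as a diameter) or three (as a circumcircle).
The minimum enclosing circle is determined by three boundary points: (4, 2), (-2, 4), (-2, -6).
Their circumcentre is (-1/3, -1) with r² = 250/9.
The farthest remaining point (-2, 0) is at distance² 34/9 ≤ 250/9.
r = √(250/9) ≈ 5.270.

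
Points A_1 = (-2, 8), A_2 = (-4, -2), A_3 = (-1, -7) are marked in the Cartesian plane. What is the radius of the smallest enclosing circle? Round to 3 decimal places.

7.517

Side lengths²: A_1A_2² = 104, A_1A_3² = 226, A_2A_3² = 34.
Since A_1A_3² = 226 ≥ 104 + 34 = 138, the angle opposite A_1A_3 is not acute, so the smallest enclosing circle has A_1A_3 as diameter.
Centre = midpoint of A_1A_3 = (-1.5, 0.5), r² = 226/4 = 56.5.
r = √(56.5) ≈ 7.517.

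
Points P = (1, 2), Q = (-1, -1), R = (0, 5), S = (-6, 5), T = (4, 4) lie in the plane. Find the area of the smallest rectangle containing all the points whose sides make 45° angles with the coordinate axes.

In coordinates u = x + y, v = x − y the rectangle is axis-aligned; the map (x,y)→(u,v) scales areas by 2.
u-values: 3, -2, 5, -1, 8; range = 8 − (-2) = 10.
v-values: -1, 0, -5, -11, 0; range = 0 − (-11) = 11.
Area = (10 × 11) / 2 = 55.

55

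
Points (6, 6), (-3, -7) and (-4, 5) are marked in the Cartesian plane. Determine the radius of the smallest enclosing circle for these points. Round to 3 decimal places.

Call the three points A, B, C in the order given.
Side lengths²: AB² = 250, AC² = 101, BC² = 145.
Since AB² = 250 ≥ 145 + 101 = 246, the angle opposite AB is not acute, so the smallest enclosing circle has AB as diameter.
Centre = midpoint of AB = (1.5, -0.5), r² = 250/4 = 62.5.
r = √(62.5) ≈ 7.906.

7.906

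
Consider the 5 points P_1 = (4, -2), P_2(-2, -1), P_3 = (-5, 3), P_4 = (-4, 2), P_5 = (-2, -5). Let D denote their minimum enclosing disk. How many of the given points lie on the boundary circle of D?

The minimum enclosing circle of a finite set is fixed by two of the points (as a diameter) or three (as a circumcircle).
The minimum enclosing circle is determined by three boundary points: P_1, P_3, P_5.
Their circumcentre is (-29/38, 1/38) with r² = 19345/722.
The farthest remaining point P_4 is at distance² 10377/722 ≤ 19345/722.
The points at distance exactly r from the centre are P_1, P_3, P_5 — 3 points.

3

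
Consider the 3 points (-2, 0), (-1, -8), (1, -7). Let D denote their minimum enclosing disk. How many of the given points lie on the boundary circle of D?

2

Call the three points A, B, C in the order given.
Side lengths²: AB² = 65, AC² = 58, BC² = 5.
Since AB² = 65 ≥ 58 + 5 = 63, the angle opposite AB is not acute, so the smallest enclosing circle has AB as diameter.
Centre = midpoint of AB = (-1.5, -4), r² = 65/4 = 16.25.
The points at distance exactly r from the centre are (-2, 0), (-1, -8) — 2 points.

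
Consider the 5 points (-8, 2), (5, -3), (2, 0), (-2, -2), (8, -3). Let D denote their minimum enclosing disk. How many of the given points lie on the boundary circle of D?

2

The minimum enclosing circle of a finite set is fixed by two of the points (as a diameter) or three (as a circumcircle).
The farthest pair is (-8, 2)–(8, -3) with squared distance 281. The circle on this segment as diameter has centre (0, -0.5) and r² = 281/4 = 70.25.
Check (5, -3): distance² to centre = 31.25 ≤ 70.25, so it lies inside.
All remaining points lie in this disk, and no smaller disk contains both endpoints, so this is the minimum enclosing circle.
The points at distance exactly r from the centre are (-8, 2), (8, -3) — 2 points.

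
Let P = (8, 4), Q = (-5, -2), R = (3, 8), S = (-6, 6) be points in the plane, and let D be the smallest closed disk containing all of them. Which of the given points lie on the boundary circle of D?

P, Q, S

The minimum enclosing circle is determined by three boundary points: P, Q, S.
Their circumcentre is (15/22, 61/22) with r² = 13325/242.
The farthest remaining point R is at distance² 7913/242 ≤ 13325/242.
The points at distance exactly r from the centre are P, Q, S — 3 points.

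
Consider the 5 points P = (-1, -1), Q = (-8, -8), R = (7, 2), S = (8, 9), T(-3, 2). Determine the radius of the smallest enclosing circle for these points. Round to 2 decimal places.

11.67

The farthest pair is Q–S with squared distance 545. The circle on this segment as diameter has centre (0, 0.5) and r² = 545/4 = 136.25.
Check P: distance² to centre = 3.25 ≤ 136.25, so it lies inside.
All remaining points lie in this disk, and no smaller disk contains both endpoints, so this is the minimum enclosing circle.
r = √(136.25) ≈ 11.67.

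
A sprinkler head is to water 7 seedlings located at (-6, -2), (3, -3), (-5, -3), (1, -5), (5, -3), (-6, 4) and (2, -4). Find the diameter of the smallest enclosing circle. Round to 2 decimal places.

By Welzl's lemma the MEC is supported by two points (diametrically opposite) or three points (on a circumcircle).
The farthest pair is (5, -3)–(-6, 4) with squared distance 170. The circle on this segment as diameter has centre (-0.5, 0.5) and r² = 170/4 = 42.5.
Check (-6, -2): distance² to centre = 36.5 ≤ 42.5, so it lies inside.
All remaining points lie in this disk, and no smaller disk contains both endpoints, so this is the minimum enclosing circle.
Diameter = 2r = 2√(42.5) ≈ 13.04.

13.04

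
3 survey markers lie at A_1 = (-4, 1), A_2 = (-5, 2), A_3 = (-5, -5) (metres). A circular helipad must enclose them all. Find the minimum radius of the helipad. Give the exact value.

3.5

Side lengths²: A_1A_2² = 2, A_1A_3² = 37, A_2A_3² = 49.
Since A_2A_3² = 49 ≥ 37 + 2 = 39, the angle opposite A_2A_3 is not acute, so the smallest enclosing circle has A_2A_3 as diameter.
Centre = midpoint of A_2A_3 = (-5, -1.5), r² = 49/4 = 12.25.
r = √(12.25) = 3.5.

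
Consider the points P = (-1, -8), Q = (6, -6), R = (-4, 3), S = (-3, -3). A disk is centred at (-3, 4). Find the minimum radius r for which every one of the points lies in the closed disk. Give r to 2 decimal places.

The required radius is the distance from (-3, 4) to the farthest point.
Squared distances: 148, 181, 2, 49.
Maximum is 181, attained at Q.
r = √181 ≈ 13.45.

13.45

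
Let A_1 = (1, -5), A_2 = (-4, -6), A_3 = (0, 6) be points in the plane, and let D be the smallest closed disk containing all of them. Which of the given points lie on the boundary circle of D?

Side lengths²: A_1A_2² = 26, A_1A_3² = 122, A_2A_3² = 160.
Since A_2A_3² = 160 ≥ 122 + 26 = 148, the angle opposite A_2A_3 is not acute, so the smallest enclosing circle has A_2A_3 as diameter.
Centre = midpoint of A_2A_3 = (-2, 0), r² = 160/4 = 40.
The points at distance exactly r from the centre are A_2, A_3 — 2 points.

A_2, A_3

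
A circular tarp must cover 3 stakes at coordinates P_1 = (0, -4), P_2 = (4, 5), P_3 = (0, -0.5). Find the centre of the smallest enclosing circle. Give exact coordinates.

(2, 0.5)

Side lengths²: P_1P_2² = 97, P_1P_3² = 12.25, P_2P_3² = 46.25.
Since P_1P_2² = 97 ≥ 46.25 + 12.25 = 58.5, the angle opposite P_1P_2 is not acute, so the smallest enclosing circle has P_1P_2 as diameter.
Centre = midpoint of P_1P_2 = (2, 0.5), r² = 97/4 = 24.25.
Centre = (2, 0.5).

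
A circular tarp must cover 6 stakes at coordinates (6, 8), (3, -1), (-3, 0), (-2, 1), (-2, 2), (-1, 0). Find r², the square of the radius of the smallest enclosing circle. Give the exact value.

36.25

A smallest enclosing disk is always determined by at most three of the input points on its boundary.
The farthest pair is (6, 8)–(-3, 0) with squared distance 145. The circle on this segment as diameter has centre (1.5, 4) and r² = 145/4 = 36.25.
Check (3, -1): distance² to centre = 27.25 ≤ 36.25, so it lies inside.
All remaining points lie in this disk, and no smaller disk contains both endpoints, so this is the minimum enclosing circle.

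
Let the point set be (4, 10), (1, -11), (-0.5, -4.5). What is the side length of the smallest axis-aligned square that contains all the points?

21

The bounding box has width 4.5 and height 21.
An axis-aligned square enclosing the set must have side ≥ max(width, height).
So the minimum side is max(4.5, 21) = 21.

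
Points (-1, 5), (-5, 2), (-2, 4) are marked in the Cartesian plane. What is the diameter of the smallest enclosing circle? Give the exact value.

5

Call the three points A, B, C in the order given.
Side lengths²: AB² = 25, AC² = 2, BC² = 13.
Since AB² = 25 ≥ 13 + 2 = 15, the angle opposite AB is not acute, so the smallest enclosing circle has AB as diameter.
Centre = midpoint of AB = (-3, 3.5), r² = 25/4 = 6.25.
Diameter = 2r = 2√(6.25) = 5.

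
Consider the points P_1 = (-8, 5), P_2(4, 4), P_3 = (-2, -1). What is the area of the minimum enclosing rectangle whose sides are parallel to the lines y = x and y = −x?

In coordinates u = x + y, v = x − y the rectangle is axis-aligned; the map (x,y)→(u,v) scales areas by 2.
u-values: -3, 8, -3; range = 8 − (-3) = 11.
v-values: -13, 0, -1; range = 0 − (-13) = 13.
Area = (11 × 13) / 2 = 71.5.

71.5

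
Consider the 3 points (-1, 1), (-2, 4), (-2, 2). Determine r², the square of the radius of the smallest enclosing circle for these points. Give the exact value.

Call the three points A, B, C in the order given.
Side lengths²: AB² = 10, AC² = 2, BC² = 4.
Since AB² = 10 ≥ 4 + 2 = 6, the angle opposite AB is not acute, so the smallest enclosing circle has AB as diameter.
Centre = midpoint of AB = (-1.5, 2.5), r² = 10/4 = 2.5.

2.5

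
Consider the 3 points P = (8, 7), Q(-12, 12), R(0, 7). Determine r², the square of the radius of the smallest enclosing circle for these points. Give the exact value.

106.25

Side lengths²: PQ² = 425, PR² = 64, QR² = 169.
Since PQ² = 425 ≥ 169 + 64 = 233, the angle opposite PQ is not acute, so the smallest enclosing circle has PQ as diameter.
Centre = midpoint of PQ = (-2, 9.5), r² = 425/4 = 106.25.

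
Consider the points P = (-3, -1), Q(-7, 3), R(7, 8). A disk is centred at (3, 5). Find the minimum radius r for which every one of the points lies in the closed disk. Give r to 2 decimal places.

10.20

The required radius is the distance from (3, 5) to the farthest point.
Squared distances: 72, 104, 25.
Maximum is 104, attained at Q.
r = √104 ≈ 10.20.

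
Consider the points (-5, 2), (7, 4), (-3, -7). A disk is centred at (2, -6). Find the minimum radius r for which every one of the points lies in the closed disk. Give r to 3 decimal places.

11.180

The required radius is the distance from (2, -6) to the farthest point.
Squared distances: 113, 125, 26.
Maximum is 125, attained at (7, 4).
r = √125 ≈ 11.180.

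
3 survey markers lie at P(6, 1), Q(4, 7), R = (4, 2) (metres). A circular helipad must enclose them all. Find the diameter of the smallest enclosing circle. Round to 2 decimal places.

6.32

Side lengths²: PQ² = 40, PR² = 5, QR² = 25.
Since PQ² = 40 ≥ 25 + 5 = 30, the angle opposite PQ is not acute, so the smallest enclosing circle has PQ as diameter.
Centre = midpoint of PQ = (5, 4), r² = 40/4 = 10.
Diameter = 2r = 2√10 ≈ 6.32.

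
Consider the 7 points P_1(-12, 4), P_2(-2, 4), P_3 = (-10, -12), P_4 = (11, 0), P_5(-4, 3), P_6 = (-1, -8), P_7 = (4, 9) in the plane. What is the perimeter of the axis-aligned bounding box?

Width = max x − min x = 11 − (-12) = 23.
Height = max y − min y = 9 − (-12) = 21.
Perimeter = 2(23 + 21) = 88.

88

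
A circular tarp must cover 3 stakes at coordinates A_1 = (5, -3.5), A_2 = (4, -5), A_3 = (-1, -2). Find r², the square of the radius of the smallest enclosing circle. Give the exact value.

9.5625

Side lengths²: A_1A_2² = 3.25, A_1A_3² = 38.25, A_2A_3² = 34.
Since A_1A_3² = 38.25 ≥ 34 + 3.25 = 37.25, the angle opposite A_1A_3 is not acute, so the smallest enclosing circle has A_1A_3 as diameter.
Centre = midpoint of A_1A_3 = (2, -2.75), r² = 38.25/4 = 9.5625.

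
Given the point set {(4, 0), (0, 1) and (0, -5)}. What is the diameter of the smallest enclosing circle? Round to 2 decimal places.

Call the three points A, B, C in the order given.
Side lengths²: AB² = 17, AC² = 41, BC² = 36.
Since AC² = 41 < 36 + 17 = 53, the triangle is acute, so the smallest enclosing circle is the circumcircle.
Circumcentre = (1.375, -2), r² = 10.890625.
Diameter = 2r = 2√(10.890625) ≈ 6.60.

6.60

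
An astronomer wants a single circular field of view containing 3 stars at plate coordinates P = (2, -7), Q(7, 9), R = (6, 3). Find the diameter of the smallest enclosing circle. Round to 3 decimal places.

Side lengths²: PQ² = 281, PR² = 116, QR² = 37.
Since PQ² = 281 ≥ 116 + 37 = 153, the angle opposite PQ is not acute, so the smallest enclosing circle has PQ as diameter.
Centre = midpoint of PQ = (4.5, 1), r² = 281/4 = 70.25.
Diameter = 2r = 2√(70.25) ≈ 16.763.

16.763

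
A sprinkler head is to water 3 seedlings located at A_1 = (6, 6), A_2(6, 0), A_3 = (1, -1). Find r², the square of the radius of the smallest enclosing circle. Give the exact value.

18.5

Side lengths²: A_1A_2² = 36, A_1A_3² = 74, A_2A_3² = 26.
Since A_1A_3² = 74 ≥ 36 + 26 = 62, the angle opposite A_1A_3 is not acute, so the smallest enclosing circle has A_1A_3 as diameter.
Centre = midpoint of A_1A_3 = (3.5, 2.5), r² = 74/4 = 18.5.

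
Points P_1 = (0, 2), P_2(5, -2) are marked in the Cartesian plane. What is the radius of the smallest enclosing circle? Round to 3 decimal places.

3.202

The smallest circle enclosing two points has them as diameter endpoints.
Centre = midpoint = (2.5, 0); r² = |P_1P_2|²/4 = 41/4 = 10.25.
r = √(10.25) ≈ 3.202.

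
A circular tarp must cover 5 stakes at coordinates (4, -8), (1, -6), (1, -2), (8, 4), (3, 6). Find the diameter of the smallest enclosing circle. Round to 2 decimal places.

14.04

By Welzl's lemma the MEC is supported by two points (diametrically opposite) or three points (on a circumcircle).
The farthest pair is (4, -8)–(3, 6) with squared distance 197. The circle on this segment as diameter has centre (3.5, -1) and r² = 197/4 = 49.25.
Check (1, -6): distance² to centre = 31.25 ≤ 49.25, so it lies inside.
All remaining points lie in this disk, and no smaller disk contains both endpoints, so this is the minimum enclosing circle.
Diameter = 2r = 2√(49.25) ≈ 14.04.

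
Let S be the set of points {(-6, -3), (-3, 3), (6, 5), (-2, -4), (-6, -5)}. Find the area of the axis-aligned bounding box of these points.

120

x ranges over [-6, 6], width 12.
y ranges over [-5, 5], height 10.
Area = 12 × 10 = 120.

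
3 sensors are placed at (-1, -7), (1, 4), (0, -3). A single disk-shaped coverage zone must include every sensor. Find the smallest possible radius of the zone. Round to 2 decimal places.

Call the three points A, B, C in the order given.
Side lengths²: AB² = 125, AC² = 17, BC² = 50.
Since AB² = 125 ≥ 50 + 17 = 67, the angle opposite AB is not acute, so the smallest enclosing circle has AB as diameter.
Centre = midpoint of AB = (0, -1.5), r² = 125/4 = 31.25.
r = √(31.25) ≈ 5.59.

5.59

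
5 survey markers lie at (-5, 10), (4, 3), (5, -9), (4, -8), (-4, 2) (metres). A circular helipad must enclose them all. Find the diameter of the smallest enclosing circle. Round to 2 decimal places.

21.47

By Welzl's lemma the MEC is supported by two points (diametrically opposite) or three points (on a circumcircle).
The farthest pair is (-5, 10)–(5, -9) with squared distance 461. The circle on this segment as diameter has centre (0, 0.5) and r² = 461/4 = 115.25.
Check (4, 3): distance² to centre = 22.25 ≤ 115.25, so it lies inside.
All remaining points lie in this disk, and no smaller disk contains both endpoints, so this is the minimum enclosing circle.
Diameter = 2r = 2√(115.25) ≈ 21.47.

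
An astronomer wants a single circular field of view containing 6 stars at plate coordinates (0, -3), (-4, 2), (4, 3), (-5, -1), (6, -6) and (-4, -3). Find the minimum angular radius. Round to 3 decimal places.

The minimum enclosing circle of a finite set is fixed by two of the points (as a diameter) or three (as a circumcircle).
The farthest pair is (-4, 2)–(6, -6) with squared distance 164. The circle on this segment as diameter has centre (1, -2) and r² = 164/4 = 41.
Check (0, -3): distance² to centre = 2 ≤ 41, so it lies inside.
All remaining points lie in this disk, and no smaller disk contains both endpoints, so this is the minimum enclosing circle.
r = √41 ≈ 6.403.

6.403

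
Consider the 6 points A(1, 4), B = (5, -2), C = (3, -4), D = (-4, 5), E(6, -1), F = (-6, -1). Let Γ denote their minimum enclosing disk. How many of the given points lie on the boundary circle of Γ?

3

By Welzl's lemma the MEC is supported by two points (diametrically opposite) or three points (on a circumcircle).
The minimum enclosing circle is determined by three boundary points: D, E, F.
Their circumcentre is (0, 1/3) with r² = 340/9.
The farthest remaining point B is at distance² 274/9 ≤ 340/9.
The points at distance exactly r from the centre are D, E, F — 3 points.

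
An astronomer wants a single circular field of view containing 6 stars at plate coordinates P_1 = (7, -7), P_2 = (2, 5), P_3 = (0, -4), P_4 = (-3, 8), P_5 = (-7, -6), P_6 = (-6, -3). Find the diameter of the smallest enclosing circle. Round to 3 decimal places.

18.421

The minimum enclosing circle is determined by three boundary points: P_1, P_4, P_5.
Their circumcentre is (0.425, -0.55) with r² = 84.833125.
The farthest remaining point P_6 is at distance² 47.283125 ≤ 84.833125.
Diameter = 2r = 2√(84.833125) ≈ 18.421.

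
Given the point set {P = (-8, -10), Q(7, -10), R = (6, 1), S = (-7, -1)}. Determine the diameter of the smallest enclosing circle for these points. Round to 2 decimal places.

By Welzl's lemma the MEC is supported by two points (diametrically opposite) or three points (on a circumcircle).
The minimum enclosing circle is determined by three boundary points: P, Q, R.
Their circumcentre is (-0.5, -113/22) with r² = 19337/242.
The farthest remaining point S is at distance² 14365/242 ≤ 19337/242.
Diameter = 2r = 2√(19337/242) ≈ 17.88.

17.88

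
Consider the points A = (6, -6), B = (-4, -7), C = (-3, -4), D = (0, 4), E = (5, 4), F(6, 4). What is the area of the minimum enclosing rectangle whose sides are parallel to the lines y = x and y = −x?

168

In coordinates u = x + y, v = x − y the rectangle is axis-aligned; the map (x,y)→(u,v) scales areas by 2.
u-values: 0, -11, -7, 4, 9, 10; range = 10 − (-11) = 21.
v-values: 12, 3, 1, -4, 1, 2; range = 12 − (-4) = 16.
Area = (21 × 16) / 2 = 168.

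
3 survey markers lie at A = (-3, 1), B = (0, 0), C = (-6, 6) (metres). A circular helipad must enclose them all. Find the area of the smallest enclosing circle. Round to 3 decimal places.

Side lengths²: AB² = 10, AC² = 34, BC² = 72.
Since BC² = 72 ≥ 34 + 10 = 44, the angle opposite BC is not acute, so the smallest enclosing circle has BC as diameter.
Centre = midpoint of BC = (-3, 3), r² = 72/4 = 18.
Area = π·r² = π·18 ≈ 56.549.

56.549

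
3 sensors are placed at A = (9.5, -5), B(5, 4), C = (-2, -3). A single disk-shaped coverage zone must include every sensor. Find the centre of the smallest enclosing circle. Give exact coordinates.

(49/12, -25/12)

Side lengths²: AB² = 101.25, AC² = 136.25, BC² = 98.
Since AC² = 136.25 < 101.25 + 98 = 199.25, the triangle is acute, so the smallest enclosing circle is the circumcircle.
Circumcentre = (49/12, -25/12), r² = 2725/72.
Centre = (49/12, -25/12).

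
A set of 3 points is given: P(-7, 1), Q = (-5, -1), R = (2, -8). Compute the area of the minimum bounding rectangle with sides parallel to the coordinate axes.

x ranges over [-7, 2], width 9.
y ranges over [-8, 1], height 9.
Area = 9 × 9 = 81.

81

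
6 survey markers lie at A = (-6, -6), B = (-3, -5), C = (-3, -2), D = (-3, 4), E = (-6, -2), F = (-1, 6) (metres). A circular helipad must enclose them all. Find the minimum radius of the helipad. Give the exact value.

By Welzl's lemma the MEC is supported by two points (diametrically opposite) or three points (on a circumcircle).
The farthest pair is A–F with squared distance 169. The circle on this segment as diameter has centre (-3.5, 0) and r² = 169/4 = 42.25.
Check B: distance² to centre = 25.25 ≤ 42.25, so it lies inside.
All remaining points lie in this disk, and no smaller disk contains both endpoints, so this is the minimum enclosing circle.
r = √(42.25) = 6.5.

6.5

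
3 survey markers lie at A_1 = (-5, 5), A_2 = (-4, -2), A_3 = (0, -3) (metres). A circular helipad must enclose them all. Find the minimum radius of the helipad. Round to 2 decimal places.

4.72

Side lengths²: A_1A_2² = 50, A_1A_3² = 89, A_2A_3² = 17.
Since A_1A_3² = 89 ≥ 50 + 17 = 67, the angle opposite A_1A_3 is not acute, so the smallest enclosing circle has A_1A_3 as diameter.
Centre = midpoint of A_1A_3 = (-2.5, 1), r² = 89/4 = 22.25.
r = √(22.25) ≈ 4.72.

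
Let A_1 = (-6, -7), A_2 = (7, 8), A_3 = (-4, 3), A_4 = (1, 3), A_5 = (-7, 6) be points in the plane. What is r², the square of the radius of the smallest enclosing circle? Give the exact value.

The farthest pair is A_1–A_2 with squared distance 394. The circle on this segment as diameter has centre (0.5, 0.5) and r² = 394/4 = 98.5.
Check A_3: distance² to centre = 26.5 ≤ 98.5, so it lies inside.
All remaining points lie in this disk, and no smaller disk contains both endpoints, so this is the minimum enclosing circle.

98.5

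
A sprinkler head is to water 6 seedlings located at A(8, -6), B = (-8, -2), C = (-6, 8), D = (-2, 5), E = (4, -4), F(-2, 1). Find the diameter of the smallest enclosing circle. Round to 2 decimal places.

The minimum enclosing circle of a finite set is fixed by two of the points (as a diameter) or three (as a circumcircle).
The farthest pair is A–C with squared distance 392. The circle on this segment as diameter has centre (1, 1) and r² = 392/4 = 98.
Check B: distance² to centre = 90 ≤ 98, so it lies inside.
All remaining points lie in this disk, and no smaller disk contains both endpoints, so this is the minimum enclosing circle.
Diameter = 2r = 2√98 ≈ 19.80.

19.80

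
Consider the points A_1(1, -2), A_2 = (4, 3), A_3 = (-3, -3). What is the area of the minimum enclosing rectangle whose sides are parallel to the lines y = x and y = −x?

19.5

In coordinates u = x + y, v = x − y the rectangle is axis-aligned; the map (x,y)→(u,v) scales areas by 2.
u-values: -1, 7, -6; range = 7 − (-6) = 13.
v-values: 3, 1, 0; range = 3 − 0 = 3.
Area = (13 × 3) / 2 = 19.5.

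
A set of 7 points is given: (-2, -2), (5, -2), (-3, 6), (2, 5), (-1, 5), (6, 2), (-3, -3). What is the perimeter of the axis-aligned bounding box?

Width = max x − min x = 6 − (-3) = 9.
Height = max y − min y = 6 − (-3) = 9.
Perimeter = 2(9 + 9) = 36.

36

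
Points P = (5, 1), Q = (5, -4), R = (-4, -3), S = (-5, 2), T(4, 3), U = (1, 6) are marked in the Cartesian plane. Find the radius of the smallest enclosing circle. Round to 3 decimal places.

The minimum enclosing circle is determined by three boundary points: Q, S, U.
Their circumcentre is (12/19, 1/19) with r² = 12818/361.
The farthest remaining point R is at distance² 11108/361 ≤ 12818/361.
r = √(12818/361) ≈ 5.959.

5.959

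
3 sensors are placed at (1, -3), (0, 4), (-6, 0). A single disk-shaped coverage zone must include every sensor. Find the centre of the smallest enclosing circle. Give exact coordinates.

Call the three points A, B, C in the order given.
Side lengths²: AB² = 50, AC² = 58, BC² = 52.
Since AC² = 58 < 52 + 50 = 102, the triangle is acute, so the smallest enclosing circle is the circumcircle.
Circumcentre = (-41/23, 4/23), r² = 9425/529.
Centre = (-41/23, 4/23).

(-41/23, 4/23)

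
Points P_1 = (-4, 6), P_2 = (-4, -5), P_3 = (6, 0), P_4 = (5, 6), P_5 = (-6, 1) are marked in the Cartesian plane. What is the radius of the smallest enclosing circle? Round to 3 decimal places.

By Welzl's lemma the MEC is supported by two points (diametrically opposite) or three points (on a circumcircle).
The farthest pair is P_2–P_4 with squared distance 202. The circle on this segment as diameter has centre (0.5, 0.5) and r² = 202/4 = 50.5.
Check P_1: distance² to centre = 50.5 ≤ 50.5, so it lies inside.
All remaining points lie in this disk, and no smaller disk contains both endpoints, so this is the minimum enclosing circle.
r = √(50.5) ≈ 7.106.

7.106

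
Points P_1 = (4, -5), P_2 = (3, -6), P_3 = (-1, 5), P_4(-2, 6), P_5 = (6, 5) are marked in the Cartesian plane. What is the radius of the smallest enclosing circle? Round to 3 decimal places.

A smallest enclosing disk is always determined by at most three of the input points on its boundary.
The minimum enclosing circle is determined by three boundary points: P_2, P_4, P_5.
Their circumcentre is (19/14, 5/14) with r² = 4225/98.
The farthest remaining point P_1 is at distance² 3497/98 ≤ 4225/98.
r = √(4225/98) ≈ 6.566.

6.566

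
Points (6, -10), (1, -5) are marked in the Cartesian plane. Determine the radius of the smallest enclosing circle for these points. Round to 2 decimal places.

3.54

The smallest circle enclosing two points has them as diameter endpoints.
Centre = midpoint = (3.5, -7.5); r² = |(6, -10)−(1, -5)|²/4 = 50/4 = 12.5.
r = √(12.5) ≈ 3.54.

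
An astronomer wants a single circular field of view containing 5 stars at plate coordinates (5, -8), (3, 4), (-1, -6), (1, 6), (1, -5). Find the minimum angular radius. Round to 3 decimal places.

7.280

The minimum enclosing circle of a finite set is fixed by two of the points (as a diameter) or three (as a circumcircle).
The farthest pair is (5, -8)–(1, 6) with squared distance 212. The circle on this segment as diameter has centre (3, -1) and r² = 212/4 = 53.
Check (3, 4): distance² to centre = 25 ≤ 53, so it lies inside.
All remaining points lie in this disk, and no smaller disk contains both endpoints, so this is the minimum enclosing circle.
r = √53 ≈ 7.280.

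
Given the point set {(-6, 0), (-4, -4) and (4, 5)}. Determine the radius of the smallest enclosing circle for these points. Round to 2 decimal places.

Call the three points A, B, C in the order given.
Side lengths²: AB² = 20, AC² = 125, BC² = 145.
Since BC² = 145 ≥ 125 + 20 = 145, the angle opposite BC is not acute, so the smallest enclosing circle has BC as diameter.
Centre = midpoint of BC = (0, 0.5), r² = 145/4 = 36.25.
r = √(36.25) ≈ 6.02.

6.02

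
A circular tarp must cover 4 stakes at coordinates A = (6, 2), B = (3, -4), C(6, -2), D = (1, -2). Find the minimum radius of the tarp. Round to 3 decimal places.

A smallest enclosing disk is always determined by at most three of the input points on its boundary.
The minimum enclosing circle is determined by three boundary points: A, B, D.
Their circumcentre is (25/6, -5/6) with r² = 205/18.
The farthest remaining point C is at distance² 85/18 ≤ 205/18.
r = √(205/18) ≈ 3.375.

3.375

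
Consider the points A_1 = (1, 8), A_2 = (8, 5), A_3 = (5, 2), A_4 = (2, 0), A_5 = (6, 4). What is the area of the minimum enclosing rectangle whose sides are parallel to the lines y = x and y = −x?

55

In coordinates u = x + y, v = x − y the rectangle is axis-aligned; the map (x,y)→(u,v) scales areas by 2.
u-values: 9, 13, 7, 2, 10; range = 13 − 2 = 11.
v-values: -7, 3, 3, 2, 2; range = 3 − (-7) = 10.
Area = (11 × 10) / 2 = 55.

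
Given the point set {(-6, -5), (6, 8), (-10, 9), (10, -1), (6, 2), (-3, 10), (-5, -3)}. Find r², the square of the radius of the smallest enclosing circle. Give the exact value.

125

A smallest enclosing disk is always determined by at most three of the input points on its boundary.
The farthest pair is (-10, 9)–(10, -1) with squared distance 500. The circle on this segment as diameter has centre (0, 4) and r² = 500/4 = 125.
Check (-6, -5): distance² to centre = 117 ≤ 125, so it lies inside.
All remaining points lie in this disk, and no smaller disk contains both endpoints, so this is the minimum enclosing circle.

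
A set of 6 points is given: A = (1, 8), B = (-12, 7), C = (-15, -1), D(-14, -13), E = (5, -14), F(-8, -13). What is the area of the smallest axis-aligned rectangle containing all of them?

440

x ranges over [-15, 5], width 20.
y ranges over [-14, 8], height 22.
Area = 20 × 22 = 440.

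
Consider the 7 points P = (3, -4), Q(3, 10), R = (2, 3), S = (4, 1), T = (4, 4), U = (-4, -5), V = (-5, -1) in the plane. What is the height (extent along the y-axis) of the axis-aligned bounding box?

max y = 10, min y = -5, so height = 15.

15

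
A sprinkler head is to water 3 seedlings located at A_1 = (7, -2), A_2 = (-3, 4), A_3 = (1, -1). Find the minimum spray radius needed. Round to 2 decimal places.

Side lengths²: A_1A_2² = 136, A_1A_3² = 37, A_2A_3² = 41.
Since A_1A_2² = 136 ≥ 41 + 37 = 78, the angle opposite A_1A_2 is not acute, so the smallest enclosing circle has A_1A_2 as diameter.
Centre = midpoint of A_1A_2 = (2, 1), r² = 136/4 = 34.
r = √34 ≈ 5.83.

5.83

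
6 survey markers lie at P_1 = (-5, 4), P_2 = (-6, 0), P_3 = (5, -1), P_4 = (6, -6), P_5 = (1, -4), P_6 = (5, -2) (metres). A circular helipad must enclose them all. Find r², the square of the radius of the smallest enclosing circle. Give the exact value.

55.25

The minimum enclosing circle of a finite set is fixed by two of the points (as a diameter) or three (as a circumcircle).
The farthest pair is P_1–P_4 with squared distance 221. The circle on this segment as diameter has centre (0.5, -1) and r² = 221/4 = 55.25.
Check P_2: distance² to centre = 43.25 ≤ 55.25, so it lies inside.
All remaining points lie in this disk, and no smaller disk contains both endpoints, so this is the minimum enclosing circle.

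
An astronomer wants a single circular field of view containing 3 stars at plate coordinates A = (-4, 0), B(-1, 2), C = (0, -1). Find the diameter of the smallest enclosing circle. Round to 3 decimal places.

Side lengths²: AB² = 13, AC² = 17, BC² = 10.
Since AC² = 17 < 13 + 10 = 23, the triangle is acute, so the smallest enclosing circle is the circumcircle.
Circumcentre = (-41/22, 1/22), r² = 1105/242.
Diameter = 2r = 2√(1105/242) ≈ 4.274.

4.274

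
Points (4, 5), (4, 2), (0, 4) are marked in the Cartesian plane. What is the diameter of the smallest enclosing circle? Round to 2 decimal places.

4.61

Call the three points A, B, C in the order given.
Side lengths²: AB² = 9, AC² = 17, BC² = 20.
Since BC² = 20 < 17 + 9 = 26, the triangle is acute, so the smallest enclosing circle is the circumcircle.
Circumcentre = (2.25, 3.5), r² = 5.3125.
Diameter = 2r = 2√(5.3125) ≈ 4.61.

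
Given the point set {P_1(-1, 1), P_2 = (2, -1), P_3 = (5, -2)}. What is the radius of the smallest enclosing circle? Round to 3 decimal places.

3.354

Side lengths²: P_1P_2² = 13, P_1P_3² = 45, P_2P_3² = 10.
Since P_1P_3² = 45 ≥ 13 + 10 = 23, the angle opposite P_1P_3 is not acute, so the smallest enclosing circle has P_1P_3 as diameter.
Centre = midpoint of P_1P_3 = (2, -0.5), r² = 45/4 = 11.25.
r = √(11.25) ≈ 3.354.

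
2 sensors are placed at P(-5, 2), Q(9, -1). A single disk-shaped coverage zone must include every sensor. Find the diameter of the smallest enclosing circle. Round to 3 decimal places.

14.318

The smallest circle enclosing two points has them as diameter endpoints.
Centre = midpoint = (2, 0.5); r² = |PQ|²/4 = 205/4 = 51.25.
Diameter = 2r = 2√(51.25) ≈ 14.318.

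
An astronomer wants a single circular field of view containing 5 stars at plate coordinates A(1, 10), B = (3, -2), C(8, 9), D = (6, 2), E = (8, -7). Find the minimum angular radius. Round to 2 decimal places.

9.19

The farthest pair is A–E with squared distance 338. The circle on this segment as diameter has centre (4.5, 1.5) and r² = 338/4 = 84.5.
Check B: distance² to centre = 14.5 ≤ 84.5, so it lies inside.
All remaining points lie in this disk, and no smaller disk contains both endpoints, so this is the minimum enclosing circle.
r = √(84.5) ≈ 9.19.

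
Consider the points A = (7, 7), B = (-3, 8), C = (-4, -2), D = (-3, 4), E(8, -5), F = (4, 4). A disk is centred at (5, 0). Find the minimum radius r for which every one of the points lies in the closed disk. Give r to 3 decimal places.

11.314

The required radius is the distance from (5, 0) to the farthest point.
Squared distances: 53, 128, 85, 80, 34, 17.
Maximum is 128, attained at B.
r = √128 ≈ 11.314.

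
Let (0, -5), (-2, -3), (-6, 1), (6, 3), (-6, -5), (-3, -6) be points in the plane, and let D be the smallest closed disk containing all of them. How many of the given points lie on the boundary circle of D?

2

By Welzl's lemma the MEC is supported by two points (diametrically opposite) or three points (on a circumcircle).
The farthest pair is (6, 3)–(-6, -5) with squared distance 208. The circle on this segment as diameter has centre (0, -1) and r² = 208/4 = 52.
Check (0, -5): distance² to centre = 16 ≤ 52, so it lies inside.
All remaining points lie in this disk, and no smaller disk contains both endpoints, so this is the minimum enclosing circle.
The points at distance exactly r from the centre are (6, 3), (-6, -5) — 2 points.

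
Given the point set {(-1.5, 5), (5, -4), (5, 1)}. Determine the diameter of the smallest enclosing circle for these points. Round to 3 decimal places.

11.102

Call the three points A, B, C in the order given.
Side lengths²: AB² = 123.25, AC² = 58.25, BC² = 25.
Since AB² = 123.25 ≥ 58.25 + 25 = 83.25, the angle opposite AB is not acute, so the smallest enclosing circle has AB as diameter.
Centre = midpoint of AB = (1.75, 0.5), r² = 123.25/4 = 30.8125.
Diameter = 2r = 2√(30.8125) ≈ 11.102.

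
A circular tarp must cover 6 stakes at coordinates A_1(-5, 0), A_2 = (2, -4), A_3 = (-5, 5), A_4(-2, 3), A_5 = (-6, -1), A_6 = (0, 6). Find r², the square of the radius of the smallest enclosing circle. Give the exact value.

32.5

The minimum enclosing circle of a finite set is fixed by two of the points (as a diameter) or three (as a circumcircle).
The farthest pair is A_2–A_3 with squared distance 130. The circle on this segment as diameter has centre (-1.5, 0.5) and r² = 130/4 = 32.5.
Check A_1: distance² to centre = 12.5 ≤ 32.5, so it lies inside.
All remaining points lie in this disk, and no smaller disk contains both endpoints, so this is the minimum enclosing circle.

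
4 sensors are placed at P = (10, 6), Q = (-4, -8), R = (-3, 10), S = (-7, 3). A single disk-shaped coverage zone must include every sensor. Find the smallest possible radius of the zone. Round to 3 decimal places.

10.199

A smallest enclosing disk is always determined by at most three of the input points on its boundary.
The minimum enclosing circle is determined by three boundary points: P, Q, R.
Their circumcentre is (43/34, 25/34) with r² = 60125/578.
The farthest remaining point S is at distance² 42445/578 ≤ 60125/578.
r = √(60125/578) ≈ 10.199.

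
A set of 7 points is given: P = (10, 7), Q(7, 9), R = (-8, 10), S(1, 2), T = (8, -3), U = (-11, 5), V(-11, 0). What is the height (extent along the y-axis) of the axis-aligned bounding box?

13

max y = 10, min y = -3, so height = 13.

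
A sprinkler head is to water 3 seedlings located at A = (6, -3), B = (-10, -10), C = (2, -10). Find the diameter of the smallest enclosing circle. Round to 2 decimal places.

Side lengths²: AB² = 305, AC² = 65, BC² = 144.
Since AB² = 305 ≥ 144 + 65 = 209, the angle opposite AB is not acute, so the smallest enclosing circle has AB as diameter.
Centre = midpoint of AB = (-2, -6.5), r² = 305/4 = 76.25.
Diameter = 2r = 2√(76.25) ≈ 17.46.

17.46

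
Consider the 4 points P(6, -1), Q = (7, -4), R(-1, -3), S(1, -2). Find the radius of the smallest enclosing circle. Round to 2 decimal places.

4.03

The minimum enclosing circle of a finite set is fixed by two of the points (as a diameter) or three (as a circumcircle).
The farthest pair is Q–R with squared distance 65. The circle on this segment as diameter has centre (3, -3.5) and r² = 65/4 = 16.25.
Check P: distance² to centre = 15.25 ≤ 16.25, so it lies inside.
All remaining points lie in this disk, and no smaller disk contains both endpoints, so this is the minimum enclosing circle.
r = √(16.25) ≈ 4.03.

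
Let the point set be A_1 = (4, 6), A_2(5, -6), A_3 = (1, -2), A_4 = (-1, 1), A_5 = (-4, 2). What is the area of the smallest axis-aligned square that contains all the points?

The bounding box has width 9 and height 12.
An axis-aligned square enclosing the set must have side ≥ max(width, height).
So the minimum side is max(9, 12) = 12.
Area = 12² = 144.

144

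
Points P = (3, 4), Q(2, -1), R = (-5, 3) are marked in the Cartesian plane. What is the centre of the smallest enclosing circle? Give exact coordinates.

(-5/6, 13/6)

Side lengths²: PQ² = 26, PR² = 65, QR² = 65.
Since QR² = 65 < 65 + 26 = 91, the triangle is acute, so the smallest enclosing circle is the circumcircle.
Circumcentre = (-5/6, 13/6), r² = 325/18.
Centre = (-5/6, 13/6).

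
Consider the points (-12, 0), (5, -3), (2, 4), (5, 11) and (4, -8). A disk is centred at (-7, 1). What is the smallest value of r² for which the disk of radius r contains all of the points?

The required radius is the distance from (-7, 1) to the farthest point.
Squared distances: 26, 160, 90, 244, 202.
Maximum is 244, attained at (5, 11).

244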